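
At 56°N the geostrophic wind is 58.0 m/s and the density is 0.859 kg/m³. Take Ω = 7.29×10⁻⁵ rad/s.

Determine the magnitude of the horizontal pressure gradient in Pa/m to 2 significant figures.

Coriolis parameter at 56°N:
f = 2Ω sin φ = 2 × 7.29×10⁻⁵ × sin 56° = 1.21×10⁻⁴ s⁻¹
Geostrophic balance rearranged: |∂P/∂n| = f ρ V_g
|∂P/∂n| = 1.21×10⁻⁴ × 0.859 × 58.0 = 6.02×10⁻³ Pa/m

6.0×10⁻³ Pa/m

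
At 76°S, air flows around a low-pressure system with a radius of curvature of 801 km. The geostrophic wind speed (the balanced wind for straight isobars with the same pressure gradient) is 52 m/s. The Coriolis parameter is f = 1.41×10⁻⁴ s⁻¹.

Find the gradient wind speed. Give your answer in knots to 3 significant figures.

75.3 knots

Around a low, centrifugal force acts outward with Coriolis, so pressure-gradient force balances both:
(1/ρ)|∂P/∂n| = fV + V²/R  →  V² + fR·V − fR·V_g = 0
With fR = 1.41×10⁻⁴ × 801×10³ m = 113 m/s:
V = [−fR + √((fR)² + 4 fR V_g)]/2 = [−113 + √(113² + 4×113×52)]/2 = 38.7 m/s
Subgeostrophic (V < V_g = 52 m/s), as expected around a low.
Converting: 38.7 m/s × 1.944 = 75.3 knots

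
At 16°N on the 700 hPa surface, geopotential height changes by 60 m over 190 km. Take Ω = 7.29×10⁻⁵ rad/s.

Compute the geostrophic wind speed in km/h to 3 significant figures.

278 km/h

Coriolis parameter at 16°N:
f = 2Ω sin φ = 2 × 7.29×10⁻⁵ × sin 16° = 4.02×10⁻⁵ s⁻¹
Height gradient: |∂Z/∂n| = 60 m / 190000 m = 3.16×10⁻⁴
On a pressure surface, geostrophic balance gives V_g = (g/f)|∂Z/∂n|:
V_g = 9.81 × 3.16×10⁻⁴ / 4.02×10⁻⁵ = 77.1 m/s
Converting: 77.1 m/s × 3.6 = 278 km/h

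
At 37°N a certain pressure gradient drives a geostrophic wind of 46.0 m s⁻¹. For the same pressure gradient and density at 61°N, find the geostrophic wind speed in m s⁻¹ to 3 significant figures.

With the same pressure gradient and density, V_g ∝ 1/f ∝ 1/sin φ.
V₂ = V₁ · sin φ₁ / sin φ₂ = 46.0 × sin 37° / sin 61°
V₂ = 46.0 × 0.6018/0.8746 = 31.7 m s⁻¹

31.7 m s⁻¹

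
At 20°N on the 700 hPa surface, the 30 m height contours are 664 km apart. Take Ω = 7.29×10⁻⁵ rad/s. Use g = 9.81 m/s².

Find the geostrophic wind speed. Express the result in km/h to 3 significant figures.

32.0 km/h

Coriolis parameter at 20°N:
f = 2Ω sin φ = 2 × 7.29×10⁻⁵ × sin 20° = 4.99×10⁻⁵ s⁻¹
Height gradient: |∂Z/∂n| = 30 m / 664000 m = 4.52×10⁻⁵
On a pressure surface, geostrophic balance gives V_g = (g/f)|∂Z/∂n|:
V_g = 9.81 × 4.52×10⁻⁵ / 4.99×10⁻⁵ = 8.89 m/s
Converting: 8.89 m/s × 3.6 = 32.0 km/h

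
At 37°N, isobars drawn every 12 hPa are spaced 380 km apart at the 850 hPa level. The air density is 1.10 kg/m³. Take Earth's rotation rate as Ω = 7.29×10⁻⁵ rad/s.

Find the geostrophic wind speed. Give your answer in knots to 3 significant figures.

63.6 knots

Coriolis parameter at 37°N:
f = 2Ω sin φ = 2 × 7.29×10⁻⁵ × sin 37° = 8.77×10⁻⁵ s⁻¹
Pressure gradient: |∂P/∂n| = 1200 Pa / 380000 m = 3.16×10⁻³ Pa/m
Geostrophic balance (pressure-gradient force = Coriolis force):
V_g = (1/(fρ)) |∂P/∂n| = 3.16×10⁻³ / (8.77×10⁻⁵ × 1.10) = 32.7 m/s
Converting: 32.7 m/s × 1.944 = 63.6 knots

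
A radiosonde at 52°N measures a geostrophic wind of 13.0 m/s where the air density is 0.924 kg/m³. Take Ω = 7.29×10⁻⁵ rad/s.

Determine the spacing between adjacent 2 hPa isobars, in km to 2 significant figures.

Coriolis parameter at 52°N:
f = 2Ω sin φ = 2 × 7.29×10⁻⁵ × sin 52° = 1.15×10⁻⁴ s⁻¹
Geostrophic balance rearranged: |∂P/∂n| = f ρ V_g
|∂P/∂n| = 1.15×10⁻⁴ × 0.924 × 13.0 = 1.38×10⁻³ Pa/m
Isobar spacing: Δn = ΔP/|∂P/∂n| = 200 Pa / 1.38×10⁻³ Pa/m = 144919 m ≈ 140 km

140 km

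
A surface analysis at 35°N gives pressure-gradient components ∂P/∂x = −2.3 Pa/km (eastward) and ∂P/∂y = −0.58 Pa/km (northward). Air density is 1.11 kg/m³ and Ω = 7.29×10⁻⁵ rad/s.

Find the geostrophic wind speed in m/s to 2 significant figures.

26 m/s

Coriolis parameter at 35°N:
f = 2Ω sin φ = 2 × 7.29×10⁻⁵ × sin 35° = 8.36×10⁻⁵ s⁻¹
Component geostrophic relations (x east, y north):
u_g = −(1/(fρ)) ∂P/∂y,  v_g = (1/(fρ)) ∂P/∂x
u_g = −(−0.58×10⁻³)/(8.36×10⁻⁵ × 1.11) = 6.25 m/s;  v_g = (−2.3×10⁻³)/(8.36×10⁻⁵ × 1.11) = −24.8 m/s
|V_g| = √(u_g² + v_g²) = 25.6 m/s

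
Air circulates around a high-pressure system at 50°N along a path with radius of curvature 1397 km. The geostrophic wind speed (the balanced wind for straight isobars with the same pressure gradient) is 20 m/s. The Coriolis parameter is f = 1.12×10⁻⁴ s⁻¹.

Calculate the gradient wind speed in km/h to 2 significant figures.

85 km/h

Around a high, pressure-gradient force acts outward with centrifugal, so Coriolis balances both:
fV = (1/ρ)|∂P/∂n| + V²/R  →  V² − fR·V + fR·V_g = 0
With fR = 1.12×10⁻⁴ × 1397×10³ m = 156 m/s:
V = [fR − √((fR)² − 4 fR V_g)]/2 = [156 − √(156² − 4×156×20)]/2 = 23.5 m/s
Supergeostrophic (V > V_g = 20 m/s), as expected around a high.
Converting: 23.5 m/s × 3.6 = 85 km/h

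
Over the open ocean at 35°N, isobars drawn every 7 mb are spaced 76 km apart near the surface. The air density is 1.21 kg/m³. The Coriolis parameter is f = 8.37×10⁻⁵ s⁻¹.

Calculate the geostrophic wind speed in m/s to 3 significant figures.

90.9 m/s

Pressure gradient: |∂P/∂n| = 700 Pa / 76000 m = 9.21×10⁻³ Pa/m
Geostrophic balance (pressure-gradient force = Coriolis force):
V_g = (1/(fρ)) |∂P/∂n| = 9.21×10⁻³ / (8.37×10⁻⁵ × 1.21) = 90.9 m/s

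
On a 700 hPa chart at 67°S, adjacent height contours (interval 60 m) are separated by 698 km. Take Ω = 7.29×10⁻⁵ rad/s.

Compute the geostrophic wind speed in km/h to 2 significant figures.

23 km/h

Coriolis parameter at 67°S:
f = 2Ω sin φ = 2 × 7.29×10⁻⁵ × sin 67° = 1.34×10⁻⁴ s⁻¹
Height gradient: |∂Z/∂n| = 60 m / 698000 m = 8.60×10⁻⁵
On a pressure surface, geostrophic balance gives V_g = (g/f)|∂Z/∂n|:
V_g = 9.81 × 8.60×10⁻⁵ / 1.34×10⁻⁴ = 6.28 m/s
Converting: 6.28 m/s × 3.6 = 23 km/h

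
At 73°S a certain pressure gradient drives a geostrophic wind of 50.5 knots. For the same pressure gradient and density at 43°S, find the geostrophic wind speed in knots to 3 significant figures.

70.8 knots

With the same pressure gradient and density, V_g ∝ 1/f ∝ 1/sin φ.
V₂ = V₁ · sin φ₁ / sin φ₂ = 50.5 × sin 73° / sin 43°
V₂ = 50.5 × 0.9563/0.6820 = 70.8 knots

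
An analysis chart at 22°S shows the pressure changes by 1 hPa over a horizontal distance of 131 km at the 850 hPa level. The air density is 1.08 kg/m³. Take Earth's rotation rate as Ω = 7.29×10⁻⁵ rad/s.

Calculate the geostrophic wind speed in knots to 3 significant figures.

Coriolis parameter at 22°S:
f = 2Ω sin φ = 2 × 7.29×10⁻⁵ × sin 22° = 5.46×10⁻⁵ s⁻¹
Pressure gradient: |∂P/∂n| = 100 Pa / 131000 m = 7.63×10⁻⁴ Pa/m
Geostrophic balance (pressure-gradient force = Coriolis force):
V_g = (1/(fρ)) |∂P/∂n| = 7.63×10⁻⁴ / (5.46×10⁻⁵ × 1.08) = 12.9 m/s
Converting: 12.9 m/s × 1.944 = 25.2 knots

25.2 knots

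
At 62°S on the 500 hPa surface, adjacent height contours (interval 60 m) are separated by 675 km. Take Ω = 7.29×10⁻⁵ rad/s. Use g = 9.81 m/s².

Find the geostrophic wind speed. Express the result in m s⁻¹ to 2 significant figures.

6.8 m s⁻¹

Coriolis parameter at 62°S:
f = 2Ω sin φ = 2 × 7.29×10⁻⁵ × sin 62° = 1.29×10⁻⁴ s⁻¹
Height gradient: |∂Z/∂n| = 60 m / 675000 m = 8.89×10⁻⁵
On a pressure surface, geostrophic balance gives V_g = (g/f)|∂Z/∂n|:
V_g = 9.81 × 8.89×10⁻⁵ / 1.29×10⁻⁴ = 6.77 m/s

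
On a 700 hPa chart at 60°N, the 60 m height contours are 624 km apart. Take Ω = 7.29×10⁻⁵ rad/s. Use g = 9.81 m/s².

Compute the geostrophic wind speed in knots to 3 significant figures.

14.5 knots

Coriolis parameter at 60°N:
f = 2Ω sin φ = 2 × 7.29×10⁻⁵ × sin 60° = 1.26×10⁻⁴ s⁻¹
Height gradient: |∂Z/∂n| = 60 m / 624000 m = 9.62×10⁻⁵
On a pressure surface, geostrophic balance gives V_g = (g/f)|∂Z/∂n|:
V_g = 9.81 × 9.62×10⁻⁵ / 1.26×10⁻⁴ = 7.47 m/s
Converting: 7.47 m/s × 1.944 = 14.5 knots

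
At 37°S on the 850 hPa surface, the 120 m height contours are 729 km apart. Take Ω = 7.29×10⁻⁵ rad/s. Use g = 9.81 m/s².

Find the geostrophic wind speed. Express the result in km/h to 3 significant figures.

66.3 km/h

Coriolis parameter at 37°S:
f = 2Ω sin φ = 2 × 7.29×10⁻⁵ × sin 37° = 8.77×10⁻⁵ s⁻¹
Height gradient: |∂Z/∂n| = 120 m / 729000 m = 1.65×10⁻⁴
On a pressure surface, geostrophic balance gives V_g = (g/f)|∂Z/∂n|:
V_g = 9.81 × 1.65×10⁻⁴ / 8.77×10⁻⁵ = 18.4 m/s
Converting: 18.4 m/s × 3.6 = 66.3 km/h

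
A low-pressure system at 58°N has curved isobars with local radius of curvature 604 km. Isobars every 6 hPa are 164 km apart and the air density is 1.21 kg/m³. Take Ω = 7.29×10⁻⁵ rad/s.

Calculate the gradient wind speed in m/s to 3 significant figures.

Coriolis parameter at 58°N:
f = 2Ω sin φ = 2 × 7.29×10⁻⁵ × sin 58° = 1.24×10⁻⁴ s⁻¹
Pressure gradient: |∂P/∂n| = 600 Pa / 164000 m = 3.66×10⁻³ Pa/m
Geostrophic speed: V_g = |∂P/∂n|/(fρ) = 3.66×10⁻³/(1.24×10⁻⁴ × 1.21) = 24.5 m/s
Around a low, centrifugal force acts outward with Coriolis, so pressure-gradient force balances both:
(1/ρ)|∂P/∂n| = fV + V²/R  →  V² + fR·V − fR·V_g = 0
With fR = 1.24×10⁻⁴ × 604×10³ m = 74.7 m/s:
V = [−fR + √((fR)² + 4 fR V_g)]/2 = [−74.7 + √(74.7² + 4×74.7×24.5)]/2 = 19.4 m/s
Subgeostrophic (V < V_g = 24.5 m/s), as expected around a low.

19.4 m/s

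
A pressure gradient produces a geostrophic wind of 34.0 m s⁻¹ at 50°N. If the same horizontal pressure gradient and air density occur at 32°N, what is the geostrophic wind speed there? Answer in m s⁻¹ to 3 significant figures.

49.1 m s⁻¹

With the same pressure gradient and density, V_g ∝ 1/f ∝ 1/sin φ.
V₂ = V₁ · sin φ₁ / sin φ₂ = 34.0 × sin 50° / sin 32°
V₂ = 34.0 × 0.7660/0.5299 = 49.1 m s⁻¹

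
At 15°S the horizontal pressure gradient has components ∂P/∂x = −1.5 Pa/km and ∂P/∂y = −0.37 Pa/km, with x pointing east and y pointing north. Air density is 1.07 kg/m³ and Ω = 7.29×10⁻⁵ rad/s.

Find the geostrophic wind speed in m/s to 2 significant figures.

Coriolis parameter at 15°S:
f = 2Ω sin φ = 2 × 7.29×10⁻⁵ × sin 15° = 3.77×10⁻⁵ s⁻¹
In the Southern Hemisphere f is negative: f = −3.77×10⁻⁵ s⁻¹.
Component geostrophic relations (x east, y north):
u_g = −(1/(fρ)) ∂P/∂y,  v_g = (1/(fρ)) ∂P/∂x
u_g = −(−0.37×10⁻³)/(−3.77×10⁻⁵ × 1.07) = −9.16 m/s;  v_g = (−1.5×10⁻³)/(−3.77×10⁻⁵ × 1.07) = 37.1 m/s
|V_g| = √(u_g² + v_g²) = 38.3 m/s

38 m/s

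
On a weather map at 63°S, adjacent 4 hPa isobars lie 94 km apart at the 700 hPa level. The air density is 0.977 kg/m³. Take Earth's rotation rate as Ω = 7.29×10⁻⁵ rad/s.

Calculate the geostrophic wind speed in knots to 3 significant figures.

Coriolis parameter at 63°S:
f = 2Ω sin φ = 2 × 7.29×10⁻⁵ × sin 63° = 1.30×10⁻⁴ s⁻¹
Pressure gradient: |∂P/∂n| = 400 Pa / 94000 m = 4.26×10⁻³ Pa/m
Geostrophic balance (pressure-gradient force = Coriolis force):
V_g = (1/(fρ)) |∂P/∂n| = 4.26×10⁻³ / (1.30×10⁻⁴ × 0.977) = 33.5 m/s
Converting: 33.5 m/s × 1.944 = 65.2 knots

65.2 knots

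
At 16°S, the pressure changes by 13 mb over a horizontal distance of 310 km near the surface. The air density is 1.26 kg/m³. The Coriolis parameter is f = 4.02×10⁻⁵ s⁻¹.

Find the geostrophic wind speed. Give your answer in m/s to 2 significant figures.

Pressure gradient: |∂P/∂n| = 1300 Pa / 310000 m = 4.19×10⁻³ Pa/m
Geostrophic balance (pressure-gradient force = Coriolis force):
V_g = (1/(fρ)) |∂P/∂n| = 4.19×10⁻³ / (4.02×10⁻⁵ × 1.26) = 82.8 m/s

83 m/s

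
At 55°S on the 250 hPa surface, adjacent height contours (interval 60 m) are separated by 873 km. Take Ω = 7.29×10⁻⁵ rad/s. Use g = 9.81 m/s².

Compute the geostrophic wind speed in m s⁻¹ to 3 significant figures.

5.65 m s⁻¹

Coriolis parameter at 55°S:
f = 2Ω sin φ = 2 × 7.29×10⁻⁵ × sin 55° = 1.19×10⁻⁴ s⁻¹
Height gradient: |∂Z/∂n| = 60 m / 873000 m = 6.87×10⁻⁵
On a pressure surface, geostrophic balance gives V_g = (g/f)|∂Z/∂n|:
V_g = 9.81 × 6.87×10⁻⁵ / 1.19×10⁻⁴ = 5.65 m/s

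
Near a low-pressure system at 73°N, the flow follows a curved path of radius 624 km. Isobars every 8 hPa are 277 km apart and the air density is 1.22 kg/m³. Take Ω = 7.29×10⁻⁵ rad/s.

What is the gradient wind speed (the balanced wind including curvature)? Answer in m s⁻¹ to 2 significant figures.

15 m s⁻¹

Coriolis parameter at 73°N:
f = 2Ω sin φ = 2 × 7.29×10⁻⁵ × sin 73° = 1.39×10⁻⁴ s⁻¹
Pressure gradient: |∂P/∂n| = 800 Pa / 277000 m = 2.89×10⁻³ Pa/m
Geostrophic speed: V_g = |∂P/∂n|/(fρ) = 2.89×10⁻³/(1.39×10⁻⁴ × 1.22) = 17.0 m/s
Around a low, centrifugal force acts outward with Coriolis, so pressure-gradient force balances both:
(1/ρ)|∂P/∂n| = fV + V²/R  →  V² + fR·V − fR·V_g = 0
With fR = 1.39×10⁻⁴ × 624×10³ m = 87.0 m/s:
V = [−fR + √((fR)² + 4 fR V_g)]/2 = [−87.0 + √(87.0² + 4×87.0×17)]/2 = 14.5 m/s
Subgeostrophic (V < V_g = 17 m/s), as expected around a low.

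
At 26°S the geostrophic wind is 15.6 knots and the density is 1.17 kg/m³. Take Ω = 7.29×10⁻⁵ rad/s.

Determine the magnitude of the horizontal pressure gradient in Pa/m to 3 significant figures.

Coriolis parameter at 26°S:
f = 2Ω sin φ = 2 × 7.29×10⁻⁵ × sin 26° = 6.39×10⁻⁵ s⁻¹
Wind speed in SI: 15.6 knots = 8.03 m/s
Geostrophic balance rearranged: |∂P/∂n| = f ρ V_g
|∂P/∂n| = 6.39×10⁻⁵ × 1.17 × 8.03 = 6.00×10⁻⁴ Pa/m

6.00×10⁻⁴ Pa/m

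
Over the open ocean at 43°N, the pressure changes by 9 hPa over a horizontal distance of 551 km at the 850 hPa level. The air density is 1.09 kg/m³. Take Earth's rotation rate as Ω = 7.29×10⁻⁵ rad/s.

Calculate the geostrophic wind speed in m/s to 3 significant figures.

Coriolis parameter at 43°N:
f = 2Ω sin φ = 2 × 7.29×10⁻⁵ × sin 43° = 9.94×10⁻⁵ s⁻¹
Pressure gradient: |∂P/∂n| = 900 Pa / 551000 m = 1.63×10⁻³ Pa/m
Geostrophic balance (pressure-gradient force = Coriolis force):
V_g = (1/(fρ)) |∂P/∂n| = 1.63×10⁻³ / (9.94×10⁻⁵ × 1.09) = 15.1 m/s

15.1 m/s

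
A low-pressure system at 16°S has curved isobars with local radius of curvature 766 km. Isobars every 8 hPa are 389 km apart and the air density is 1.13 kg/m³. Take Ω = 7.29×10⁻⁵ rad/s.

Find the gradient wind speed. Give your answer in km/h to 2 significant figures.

Coriolis parameter at 16°S:
f = 2Ω sin φ = 2 × 7.29×10⁻⁵ × sin 16° = 4.02×10⁻⁵ s⁻¹
Pressure gradient: |∂P/∂n| = 800 Pa / 389000 m = 2.06×10⁻³ Pa/m
Geostrophic speed: V_g = |∂P/∂n|/(fρ) = 2.06×10⁻³/(4.02×10⁻⁵ × 1.13) = 45.3 m/s
Around a low, centrifugal force acts outward with Coriolis, so pressure-gradient force balances both:
(1/ρ)|∂P/∂n| = fV + V²/R  →  V² + fR·V − fR·V_g = 0
With fR = 4.02×10⁻⁵ × 766×10³ m = 30.8 m/s:
V = [−fR + √((fR)² + 4 fR V_g)]/2 = [−30.8 + √(30.8² + 4×30.8×45.3)]/2 = 25 m/s
Subgeostrophic (V < V_g = 45.3 m/s), as expected around a low.
Converting: 25 m/s × 3.6 = 90 km/h

90 km/h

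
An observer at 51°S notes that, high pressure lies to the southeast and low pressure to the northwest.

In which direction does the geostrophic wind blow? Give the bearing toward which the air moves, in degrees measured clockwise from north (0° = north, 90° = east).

The pressure-gradient force points toward the northwest (bearing 315°).
Geostrophic balance: in the Southern Hemisphere the Coriolis force deflects motion to the left, so the geostrophic wind blows 90° to the left of the pressure-gradient force (low pressure on the right).
Rotating 315° by 90° counterclockwise gives 225° — the wind blows toward the southwest.

225°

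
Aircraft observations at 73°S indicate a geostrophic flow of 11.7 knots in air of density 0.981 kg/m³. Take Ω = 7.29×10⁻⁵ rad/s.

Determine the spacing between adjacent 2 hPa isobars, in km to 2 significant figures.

Coriolis parameter at 73°S:
f = 2Ω sin φ = 2 × 7.29×10⁻⁵ × sin 73° = 1.39×10⁻⁴ s⁻¹
Wind speed in SI: 11.7 knots = 6.02 m/s
Geostrophic balance rearranged: |∂P/∂n| = f ρ V_g
|∂P/∂n| = 1.39×10⁻⁴ × 0.981 × 6.02 = 8.23×10⁻⁴ Pa/m
Isobar spacing: Δn = ΔP/|∂P/∂n| = 200 Pa / 8.23×10⁻⁴ Pa/m = 242931 m ≈ 240 km

240 km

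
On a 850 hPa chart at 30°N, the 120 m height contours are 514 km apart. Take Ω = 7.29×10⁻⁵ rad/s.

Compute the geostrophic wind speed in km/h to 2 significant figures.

Coriolis parameter at 30°N:
f = 2Ω sin φ = 2 × 7.29×10⁻⁵ × sin 30° = 7.29×10⁻⁵ s⁻¹
Height gradient: |∂Z/∂n| = 120 m / 514000 m = 2.33×10⁻⁴
On a pressure surface, geostrophic balance gives V_g = (g/f)|∂Z/∂n|:
V_g = 9.81 × 2.33×10⁻⁴ / 7.29×10⁻⁵ = 31.4 m/s
Converting: 31.4 m/s × 3.6 = 110 km/h

110 km/h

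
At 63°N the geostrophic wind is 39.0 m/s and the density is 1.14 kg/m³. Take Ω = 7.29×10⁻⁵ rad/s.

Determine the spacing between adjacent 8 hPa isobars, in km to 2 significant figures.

Coriolis parameter at 63°N:
f = 2Ω sin φ = 2 × 7.29×10⁻⁵ × sin 63° = 1.30×10⁻⁴ s⁻¹
Geostrophic balance rearranged: |∂P/∂n| = f ρ V_g
|∂P/∂n| = 1.30×10⁻⁴ × 1.14 × 39.0 = 5.78×10⁻³ Pa/m
Isobar spacing: Δn = ΔP/|∂P/∂n| = 800 Pa / 5.78×10⁻³ Pa/m = 138510 m ≈ 140 km

140 km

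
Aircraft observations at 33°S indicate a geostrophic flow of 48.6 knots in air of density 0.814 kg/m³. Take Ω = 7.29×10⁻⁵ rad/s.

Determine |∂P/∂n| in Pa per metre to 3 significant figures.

Coriolis parameter at 33°S:
f = 2Ω sin φ = 2 × 7.29×10⁻⁵ × sin 33° = 7.94×10⁻⁵ s⁻¹
Wind speed in SI: 48.6 knots = 25.0 m/s
Geostrophic balance rearranged: |∂P/∂n| = f ρ V_g
|∂P/∂n| = 7.94×10⁻⁵ × 0.814 × 25.0 = 1.62×10⁻³ Pa/m

1.62×10⁻³ Pa/m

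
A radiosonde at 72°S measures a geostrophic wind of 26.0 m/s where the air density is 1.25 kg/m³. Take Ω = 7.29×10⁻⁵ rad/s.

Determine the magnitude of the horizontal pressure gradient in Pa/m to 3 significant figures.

Coriolis parameter at 72°S:
f = 2Ω sin φ = 2 × 7.29×10⁻⁵ × sin 72° = 1.39×10⁻⁴ s⁻¹
Geostrophic balance rearranged: |∂P/∂n| = f ρ V_g
|∂P/∂n| = 1.39×10⁻⁴ × 1.25 × 26.0 = 4.51×10⁻³ Pa/m

4.51×10⁻³ Pa/m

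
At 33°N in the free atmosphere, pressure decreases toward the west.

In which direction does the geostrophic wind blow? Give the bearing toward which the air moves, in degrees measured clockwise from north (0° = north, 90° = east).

The pressure-gradient force points toward the west (bearing 270°).
Geostrophic balance: in the Northern Hemisphere the Coriolis force deflects motion to the right, so the geostrophic wind blows 90° to the right of the pressure-gradient force (low pressure on the left).
Rotating 270° by 90° clockwise gives 000° — the wind blows toward the north.

000°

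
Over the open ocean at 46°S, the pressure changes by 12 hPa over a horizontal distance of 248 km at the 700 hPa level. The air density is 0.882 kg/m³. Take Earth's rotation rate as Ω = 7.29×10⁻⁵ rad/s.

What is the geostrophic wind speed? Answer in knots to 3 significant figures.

102 knots

Coriolis parameter at 46°S:
f = 2Ω sin φ = 2 × 7.29×10⁻⁵ × sin 46° = 1.05×10⁻⁴ s⁻¹
Pressure gradient: |∂P/∂n| = 1200 Pa / 248000 m = 4.84×10⁻³ Pa/m
Geostrophic balance (pressure-gradient force = Coriolis force):
V_g = (1/(fρ)) |∂P/∂n| = 4.84×10⁻³ / (1.05×10⁻⁴ × 0.882) = 52.3 m/s
Converting: 52.3 m/s × 1.944 = 102 knots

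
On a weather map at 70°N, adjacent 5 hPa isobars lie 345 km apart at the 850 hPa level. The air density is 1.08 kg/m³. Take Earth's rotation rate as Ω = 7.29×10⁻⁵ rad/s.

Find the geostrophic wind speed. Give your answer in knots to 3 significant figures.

Coriolis parameter at 70°N:
f = 2Ω sin φ = 2 × 7.29×10⁻⁵ × sin 70° = 1.37×10⁻⁴ s⁻¹
Pressure gradient: |∂P/∂n| = 500 Pa / 345000 m = 1.45×10⁻³ Pa/m
Geostrophic balance (pressure-gradient force = Coriolis force):
V_g = (1/(fρ)) |∂P/∂n| = 1.45×10⁻³ / (1.37×10⁻⁴ × 1.08) = 9.79 m/s
Converting: 9.79 m/s × 1.944 = 19.0 knots

19.0 knots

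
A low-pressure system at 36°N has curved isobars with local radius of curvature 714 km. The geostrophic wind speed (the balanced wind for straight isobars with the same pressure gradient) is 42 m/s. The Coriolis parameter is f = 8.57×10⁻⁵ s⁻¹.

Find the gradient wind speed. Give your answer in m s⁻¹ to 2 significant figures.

Around a low, centrifugal force acts outward with Coriolis, so pressure-gradient force balances both:
(1/ρ)|∂P/∂n| = fV + V²/R  →  V² + fR·V − fR·V_g = 0
With fR = 8.57×10⁻⁵ × 714×10³ m = 61.2 m/s:
V = [−fR + √((fR)² + 4 fR V_g)]/2 = [−61.2 + √(61.2² + 4×61.2×42)]/2 = 28.6 m/s
Subgeostrophic (V < V_g = 42 m/s), as expected around a low.

29 m s⁻¹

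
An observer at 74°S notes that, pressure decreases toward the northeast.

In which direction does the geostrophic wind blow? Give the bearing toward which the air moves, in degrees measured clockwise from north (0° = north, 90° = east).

315°

The pressure-gradient force points toward the northeast (bearing 045°).
Geostrophic balance: in the Southern Hemisphere the Coriolis force deflects motion to the left, so the geostrophic wind blows 90° to the left of the pressure-gradient force (low pressure on the right).
Rotating 045° by 90° counterclockwise gives 315° — the wind blows toward the northwest.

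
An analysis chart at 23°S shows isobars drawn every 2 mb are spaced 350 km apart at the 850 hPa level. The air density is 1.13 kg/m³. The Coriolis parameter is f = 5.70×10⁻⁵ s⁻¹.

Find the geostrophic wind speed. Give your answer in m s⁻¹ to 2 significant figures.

Pressure gradient: |∂P/∂n| = 200 Pa / 350000 m = 5.71×10⁻⁴ Pa/m
Geostrophic balance (pressure-gradient force = Coriolis force):
V_g = (1/(fρ)) |∂P/∂n| = 5.71×10⁻⁴ / (5.70×10⁻⁵ × 1.13) = 8.87 m/s

8.9 m s⁻¹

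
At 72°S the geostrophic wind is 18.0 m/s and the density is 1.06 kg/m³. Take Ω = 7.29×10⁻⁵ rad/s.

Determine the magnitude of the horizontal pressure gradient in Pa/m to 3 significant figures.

2.65×10⁻³ Pa/m

Coriolis parameter at 72°S:
f = 2Ω sin φ = 2 × 7.29×10⁻⁵ × sin 72° = 1.39×10⁻⁴ s⁻¹
Geostrophic balance rearranged: |∂P/∂n| = f ρ V_g
|∂P/∂n| = 1.39×10⁻⁴ × 1.06 × 18.0 = 2.65×10⁻³ Pa/m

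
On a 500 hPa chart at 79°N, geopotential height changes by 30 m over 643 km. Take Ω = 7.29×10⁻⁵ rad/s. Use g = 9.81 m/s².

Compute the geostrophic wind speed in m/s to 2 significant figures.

Coriolis parameter at 79°N:
f = 2Ω sin φ = 2 × 7.29×10⁻⁵ × sin 79° = 1.43×10⁻⁴ s⁻¹
Height gradient: |∂Z/∂n| = 30 m / 643000 m = 4.67×10⁻⁵
On a pressure surface, geostrophic balance gives V_g = (g/f)|∂Z/∂n|:
V_g = 9.81 × 4.67×10⁻⁵ / 1.43×10⁻⁴ = 3.20 m/s

3.2 m/s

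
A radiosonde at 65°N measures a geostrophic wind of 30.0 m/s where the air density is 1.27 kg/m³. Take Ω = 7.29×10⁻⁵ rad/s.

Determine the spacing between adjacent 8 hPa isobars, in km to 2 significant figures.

160 km

Coriolis parameter at 65°N:
f = 2Ω sin φ = 2 × 7.29×10⁻⁵ × sin 65° = 1.32×10⁻⁴ s⁻¹
Geostrophic balance rearranged: |∂P/∂n| = f ρ V_g
|∂P/∂n| = 1.32×10⁻⁴ × 1.27 × 30.0 = 5.03×10⁻³ Pa/m
Isobar spacing: Δn = ΔP/|∂P/∂n| = 800 Pa / 5.03×10⁻³ Pa/m = 158903 m ≈ 160 km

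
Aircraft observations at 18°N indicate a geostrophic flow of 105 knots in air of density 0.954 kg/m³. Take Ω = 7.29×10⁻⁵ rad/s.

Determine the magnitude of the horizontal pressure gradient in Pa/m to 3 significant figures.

2.32×10⁻³ Pa/m

Coriolis parameter at 18°N:
f = 2Ω sin φ = 2 × 7.29×10⁻⁵ × sin 18° = 4.51×10⁻⁵ s⁻¹
Wind speed in SI: 105 knots = 54.0 m/s
Geostrophic balance rearranged: |∂P/∂n| = f ρ V_g
|∂P/∂n| = 4.51×10⁻⁵ × 0.954 × 54.0 = 2.32×10⁻³ Pa/m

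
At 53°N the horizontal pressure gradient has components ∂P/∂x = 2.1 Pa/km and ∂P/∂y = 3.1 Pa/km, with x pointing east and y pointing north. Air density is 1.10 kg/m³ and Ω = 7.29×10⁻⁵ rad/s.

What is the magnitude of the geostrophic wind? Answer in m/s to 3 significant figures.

Coriolis parameter at 53°N:
f = 2Ω sin φ = 2 × 7.29×10⁻⁵ × sin 53° = 1.16×10⁻⁴ s⁻¹
Component geostrophic relations (x east, y north):
u_g = −(1/(fρ)) ∂P/∂y,  v_g = (1/(fρ)) ∂P/∂x
u_g = −(3.1×10⁻³)/(1.16×10⁻⁴ × 1.10) = −24.2 m/s;  v_g = (2.1×10⁻³)/(1.16×10⁻⁴ × 1.10) = 16.4 m/s
|V_g| = √(u_g² + v_g²) = 29.2 m/s

29.2 m/s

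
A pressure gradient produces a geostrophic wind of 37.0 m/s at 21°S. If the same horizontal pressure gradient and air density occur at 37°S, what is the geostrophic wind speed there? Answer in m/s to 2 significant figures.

With the same pressure gradient and density, V_g ∝ 1/f ∝ 1/sin φ.
V₂ = V₁ · sin φ₁ / sin φ₂ = 37.0 × sin 21° / sin 37°
V₂ = 37.0 × 0.3584/0.6018 = 22 m/s

22 m/s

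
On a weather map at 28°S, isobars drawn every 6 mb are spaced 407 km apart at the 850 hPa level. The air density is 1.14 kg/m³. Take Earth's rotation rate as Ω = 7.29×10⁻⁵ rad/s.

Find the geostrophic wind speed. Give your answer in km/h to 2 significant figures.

Coriolis parameter at 28°S:
f = 2Ω sin φ = 2 × 7.29×10⁻⁵ × sin 28° = 6.84×10⁻⁵ s⁻¹
Pressure gradient: |∂P/∂n| = 600 Pa / 407000 m = 1.47×10⁻³ Pa/m
Geostrophic balance (pressure-gradient force = Coriolis force):
V_g = (1/(fρ)) |∂P/∂n| = 1.47×10⁻³ / (6.84×10⁻⁵ × 1.14) = 18.9 m/s
Converting: 18.9 m/s × 3.6 = 68 km/h

68 km/h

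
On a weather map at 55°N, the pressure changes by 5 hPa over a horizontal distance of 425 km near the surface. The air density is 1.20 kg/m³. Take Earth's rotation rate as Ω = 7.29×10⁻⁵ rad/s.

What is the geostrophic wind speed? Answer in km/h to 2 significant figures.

30 km/h

Coriolis parameter at 55°N:
f = 2Ω sin φ = 2 × 7.29×10⁻⁵ × sin 55° = 1.19×10⁻⁴ s⁻¹
Pressure gradient: |∂P/∂n| = 500 Pa / 425000 m = 1.18×10⁻³ Pa/m
Geostrophic balance (pressure-gradient force = Coriolis force):
V_g = (1/(fρ)) |∂P/∂n| = 1.18×10⁻³ / (1.19×10⁻⁴ × 1.20) = 8.21 m/s
Converting: 8.21 m/s × 3.6 = 30 km/h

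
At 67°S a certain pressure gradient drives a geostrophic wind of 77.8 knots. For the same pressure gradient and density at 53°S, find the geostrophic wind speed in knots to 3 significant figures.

With the same pressure gradient and density, V_g ∝ 1/f ∝ 1/sin φ.
V₂ = V₁ · sin φ₁ / sin φ₂ = 77.8 × sin 67° / sin 53°
V₂ = 77.8 × 0.9205/0.7986 = 89.7 knots

89.7 knots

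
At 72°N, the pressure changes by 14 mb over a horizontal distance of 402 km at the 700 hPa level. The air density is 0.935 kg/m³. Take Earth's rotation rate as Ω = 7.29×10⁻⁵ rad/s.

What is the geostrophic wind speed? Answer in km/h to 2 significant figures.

Coriolis parameter at 72°N:
f = 2Ω sin φ = 2 × 7.29×10⁻⁵ × sin 72° = 1.39×10⁻⁴ s⁻¹
Pressure gradient: |∂P/∂n| = 1400 Pa / 402000 m = 3.48×10⁻³ Pa/m
Geostrophic balance (pressure-gradient force = Coriolis force):
V_g = (1/(fρ)) |∂P/∂n| = 3.48×10⁻³ / (1.39×10⁻⁴ × 0.935) = 26.9 m/s
Converting: 26.9 m/s × 3.6 = 97 km/h

97 km/h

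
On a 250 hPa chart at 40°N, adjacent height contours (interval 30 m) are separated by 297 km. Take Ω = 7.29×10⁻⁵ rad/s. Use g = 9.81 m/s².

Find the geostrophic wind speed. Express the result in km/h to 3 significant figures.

38.1 km/h

Coriolis parameter at 40°N:
f = 2Ω sin φ = 2 × 7.29×10⁻⁵ × sin 40° = 9.37×10⁻⁵ s⁻¹
Height gradient: |∂Z/∂n| = 30 m / 297000 m = 1.01×10⁻⁴
On a pressure surface, geostrophic balance gives V_g = (g/f)|∂Z/∂n|:
V_g = 9.81 × 1.01×10⁻⁴ / 9.37×10⁻⁵ = 10.6 m/s
Converting: 10.6 m/s × 3.6 = 38.1 km/h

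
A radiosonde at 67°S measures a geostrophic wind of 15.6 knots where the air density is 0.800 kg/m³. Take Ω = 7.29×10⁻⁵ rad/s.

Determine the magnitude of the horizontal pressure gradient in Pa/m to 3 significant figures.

Coriolis parameter at 67°S:
f = 2Ω sin φ = 2 × 7.29×10⁻⁵ × sin 67° = 1.34×10⁻⁴ s⁻¹
Wind speed in SI: 15.6 knots = 8.03 m/s
Geostrophic balance rearranged: |∂P/∂n| = f ρ V_g
|∂P/∂n| = 1.34×10⁻⁴ × 0.800 × 8.03 = 8.62×10⁻⁴ Pa/m

8.62×10⁻⁴ Pa/m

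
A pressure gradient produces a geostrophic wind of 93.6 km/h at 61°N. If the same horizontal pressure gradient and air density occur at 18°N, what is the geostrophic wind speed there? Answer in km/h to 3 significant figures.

With the same pressure gradient and density, V_g ∝ 1/f ∝ 1/sin φ.
V₂ = V₁ · sin φ₁ / sin φ₂ = 93.6 × sin 61° / sin 18°
V₂ = 93.6 × 0.8746/0.3090 = 265 km/h

265 km/h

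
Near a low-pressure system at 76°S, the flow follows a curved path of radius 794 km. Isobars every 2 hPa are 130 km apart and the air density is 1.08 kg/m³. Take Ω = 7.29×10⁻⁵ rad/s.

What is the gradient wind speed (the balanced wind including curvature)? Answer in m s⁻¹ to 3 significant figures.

Coriolis parameter at 76°S:
f = 2Ω sin φ = 2 × 7.29×10⁻⁵ × sin 76° = 1.41×10⁻⁴ s⁻¹
Pressure gradient: |∂P/∂n| = 200 Pa / 130000 m = 1.54×10⁻³ Pa/m
Geostrophic speed: V_g = |∂P/∂n|/(fρ) = 1.54×10⁻³/(1.41×10⁻⁴ × 1.08) = 10.1 m/s
Around a low, centrifugal force acts outward with Coriolis, so pressure-gradient force balances both:
(1/ρ)|∂P/∂n| = fV + V²/R  →  V² + fR·V − fR·V_g = 0
With fR = 1.41×10⁻⁴ × 794×10³ m = 112 m/s:
V = [−fR + √((fR)² + 4 fR V_g)]/2 = [−112 + √(112² + 4×112×10.1)]/2 = 9.3 m/s
Subgeostrophic (V < V_g = 10.1 m/s), as expected around a low.

9.30 m s⁻¹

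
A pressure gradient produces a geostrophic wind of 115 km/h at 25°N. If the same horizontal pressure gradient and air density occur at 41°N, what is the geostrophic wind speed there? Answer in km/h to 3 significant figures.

With the same pressure gradient and density, V_g ∝ 1/f ∝ 1/sin φ.
V₂ = V₁ · sin φ₁ / sin φ₂ = 115 × sin 25° / sin 41°
V₂ = 115 × 0.4226/0.6561 = 74.1 km/h

74.1 km/h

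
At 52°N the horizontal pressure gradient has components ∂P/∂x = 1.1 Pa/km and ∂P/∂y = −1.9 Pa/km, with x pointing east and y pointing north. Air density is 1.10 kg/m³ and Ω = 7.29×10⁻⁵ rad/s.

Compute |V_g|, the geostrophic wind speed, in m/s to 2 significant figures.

Coriolis parameter at 52°N:
f = 2Ω sin φ = 2 × 7.29×10⁻⁵ × sin 52° = 1.15×10⁻⁴ s⁻¹
Component geostrophic relations (x east, y north):
u_g = −(1/(fρ)) ∂P/∂y,  v_g = (1/(fρ)) ∂P/∂x
u_g = −(−1.9×10⁻³)/(1.15×10⁻⁴ × 1.10) = 15.0 m/s;  v_g = (1.1×10⁻³)/(1.15×10⁻⁴ × 1.10) = 8.70 m/s
|V_g| = √(u_g² + v_g²) = 17.4 m/s

17 m/s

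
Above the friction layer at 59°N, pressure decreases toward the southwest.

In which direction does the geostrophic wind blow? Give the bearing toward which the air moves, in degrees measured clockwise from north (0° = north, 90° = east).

315°

The pressure-gradient force points toward the southwest (bearing 225°).
Geostrophic balance: in the Northern Hemisphere the Coriolis force deflects motion to the right, so the geostrophic wind blows 90° to the right of the pressure-gradient force (low pressure on the left).
Rotating 225° by 90° clockwise gives 315° — the wind blows toward the northwest.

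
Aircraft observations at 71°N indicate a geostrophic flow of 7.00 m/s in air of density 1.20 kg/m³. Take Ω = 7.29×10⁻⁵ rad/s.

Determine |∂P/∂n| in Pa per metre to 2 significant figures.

1.2×10⁻³ Pa/m

Coriolis parameter at 71°N:
f = 2Ω sin φ = 2 × 7.29×10⁻⁵ × sin 71° = 1.38×10⁻⁴ s⁻¹
Geostrophic balance rearranged: |∂P/∂n| = f ρ V_g
|∂P/∂n| = 1.38×10⁻⁴ × 1.20 × 7.00 = 1.16×10⁻³ Pa/m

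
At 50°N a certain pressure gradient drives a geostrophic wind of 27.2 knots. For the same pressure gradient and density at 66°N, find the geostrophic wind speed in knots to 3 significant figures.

With the same pressure gradient and density, V_g ∝ 1/f ∝ 1/sin φ.
V₂ = V₁ · sin φ₁ / sin φ₂ = 27.2 × sin 50° / sin 66°
V₂ = 27.2 × 0.7660/0.9135 = 22.8 knots

22.8 knots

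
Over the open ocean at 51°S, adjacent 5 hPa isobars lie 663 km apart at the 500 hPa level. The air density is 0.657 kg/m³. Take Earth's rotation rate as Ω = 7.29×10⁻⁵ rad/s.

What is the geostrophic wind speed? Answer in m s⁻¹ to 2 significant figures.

10 m s⁻¹

Coriolis parameter at 51°S:
f = 2Ω sin φ = 2 × 7.29×10⁻⁵ × sin 51° = 1.13×10⁻⁴ s⁻¹
Pressure gradient: |∂P/∂n| = 500 Pa / 663000 m = 7.54×10⁻⁴ Pa/m
Geostrophic balance (pressure-gradient force = Coriolis force):
V_g = (1/(fρ)) |∂P/∂n| = 7.54×10⁻⁴ / (1.13×10⁻⁴ × 0.657) = 10.1 m/s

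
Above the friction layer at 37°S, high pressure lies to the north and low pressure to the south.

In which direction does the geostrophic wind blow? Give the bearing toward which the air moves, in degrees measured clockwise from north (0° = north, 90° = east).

090°

The pressure-gradient force points toward the south (bearing 180°).
Geostrophic balance: in the Southern Hemisphere the Coriolis force deflects motion to the left, so the geostrophic wind blows 90° to the left of the pressure-gradient force (low pressure on the right).
Rotating 180° by 90° counterclockwise gives 090° — the wind blows toward the east.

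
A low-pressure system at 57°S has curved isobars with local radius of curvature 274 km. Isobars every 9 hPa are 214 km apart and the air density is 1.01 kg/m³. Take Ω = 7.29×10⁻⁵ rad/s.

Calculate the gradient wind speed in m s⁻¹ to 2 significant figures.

Coriolis parameter at 57°S:
f = 2Ω sin φ = 2 × 7.29×10⁻⁵ × sin 57° = 1.22×10⁻⁴ s⁻¹
Pressure gradient: |∂P/∂n| = 900 Pa / 214000 m = 4.21×10⁻³ Pa/m
Geostrophic speed: V_g = |∂P/∂n|/(fρ) = 4.21×10⁻³/(1.22×10⁻⁴ × 1.01) = 34.1 m/s
Around a low, centrifugal force acts outward with Coriolis, so pressure-gradient force balances both:
(1/ρ)|∂P/∂n| = fV + V²/R  →  V² + fR·V − fR·V_g = 0
With fR = 1.22×10⁻⁴ × 274×10³ m = 33.5 m/s:
V = [−fR + √((fR)² + 4 fR V_g)]/2 = [−33.5 + √(33.5² + 4×33.5×34.1)]/2 = 21 m/s
Subgeostrophic (V < V_g = 34.1 m/s), as expected around a low.

21 m s⁻¹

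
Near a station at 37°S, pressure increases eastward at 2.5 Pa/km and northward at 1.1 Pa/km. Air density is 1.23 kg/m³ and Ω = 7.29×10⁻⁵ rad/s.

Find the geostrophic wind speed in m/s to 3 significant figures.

Coriolis parameter at 37°S:
f = 2Ω sin φ = 2 × 7.29×10⁻⁵ × sin 37° = 8.77×10⁻⁵ s⁻¹
In the Southern Hemisphere f is negative: f = −8.77×10⁻⁵ s⁻¹.
Component geostrophic relations (x east, y north):
u_g = −(1/(fρ)) ∂P/∂y,  v_g = (1/(fρ)) ∂P/∂x
u_g = −(1.1×10⁻³)/(−8.77×10⁻⁵ × 1.23) = 10.2 m/s;  v_g = (2.5×10⁻³)/(−8.77×10⁻⁵ × 1.23) = −23.2 m/s
|V_g| = √(u_g² + v_g²) = 25.3 m/s

25.3 m/s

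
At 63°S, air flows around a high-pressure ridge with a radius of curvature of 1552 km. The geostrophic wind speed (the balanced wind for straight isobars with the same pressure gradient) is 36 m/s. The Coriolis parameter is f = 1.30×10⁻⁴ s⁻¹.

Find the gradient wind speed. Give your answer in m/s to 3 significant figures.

46.9 m/s

Around a high, pressure-gradient force acts outward with centrifugal, so Coriolis balances both:
fV = (1/ρ)|∂P/∂n| + V²/R  →  V² − fR·V + fR·V_g = 0
With fR = 1.30×10⁻⁴ × 1552×10³ m = 202 m/s:
V = [fR − √((fR)² − 4 fR V_g)]/2 = [202 − √(202² − 4×202×36)]/2 = 46.9 m/s
Supergeostrophic (V > V_g = 36 m/s), as expected around a high.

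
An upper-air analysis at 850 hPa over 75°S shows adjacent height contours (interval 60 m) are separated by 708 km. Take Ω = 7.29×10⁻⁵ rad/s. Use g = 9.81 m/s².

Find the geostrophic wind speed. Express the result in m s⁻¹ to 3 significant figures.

5.90 m s⁻¹

Coriolis parameter at 75°S:
f = 2Ω sin φ = 2 × 7.29×10⁻⁵ × sin 75° = 1.41×10⁻⁴ s⁻¹
Height gradient: |∂Z/∂n| = 60 m / 708000 m = 8.47×10⁻⁵
On a pressure surface, geostrophic balance gives V_g = (g/f)|∂Z/∂n|:
V_g = 9.81 × 8.47×10⁻⁵ / 1.41×10⁻⁴ = 5.90 m/s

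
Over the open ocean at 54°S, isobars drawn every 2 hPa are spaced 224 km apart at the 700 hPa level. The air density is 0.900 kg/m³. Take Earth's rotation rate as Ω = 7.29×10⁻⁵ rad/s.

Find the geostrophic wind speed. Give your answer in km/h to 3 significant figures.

Coriolis parameter at 54°S:
f = 2Ω sin φ = 2 × 7.29×10⁻⁵ × sin 54° = 1.18×10⁻⁴ s⁻¹
Pressure gradient: |∂P/∂n| = 200 Pa / 224000 m = 8.93×10⁻⁴ Pa/m
Geostrophic balance (pressure-gradient force = Coriolis force):
V_g = (1/(fρ)) |∂P/∂n| = 8.93×10⁻⁴ / (1.18×10⁻⁴ × 0.900) = 8.41 m/s
Converting: 8.41 m/s × 3.6 = 30.3 km/h

30.3 km/h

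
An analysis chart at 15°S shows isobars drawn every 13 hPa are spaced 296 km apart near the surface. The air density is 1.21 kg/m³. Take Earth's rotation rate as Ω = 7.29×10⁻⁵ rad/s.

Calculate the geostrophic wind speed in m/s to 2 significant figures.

Coriolis parameter at 15°S:
f = 2Ω sin φ = 2 × 7.29×10⁻⁵ × sin 15° = 3.77×10⁻⁵ s⁻¹
Pressure gradient: |∂P/∂n| = 1300 Pa / 296000 m = 4.39×10⁻³ Pa/m
Geostrophic balance (pressure-gradient force = Coriolis force):
V_g = (1/(fρ)) |∂P/∂n| = 4.39×10⁻³ / (3.77×10⁻⁵ × 1.21) = 96.2 m/s

96 m/s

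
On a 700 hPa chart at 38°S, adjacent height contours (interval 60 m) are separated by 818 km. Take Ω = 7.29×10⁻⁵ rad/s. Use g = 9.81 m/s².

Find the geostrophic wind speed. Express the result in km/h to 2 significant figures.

Coriolis parameter at 38°S:
f = 2Ω sin φ = 2 × 7.29×10⁻⁵ × sin 38° = 8.98×10⁻⁵ s⁻¹
Height gradient: |∂Z/∂n| = 60 m / 818000 m = 7.33×10⁻⁵
On a pressure surface, geostrophic balance gives V_g = (g/f)|∂Z/∂n|:
V_g = 9.81 × 7.33×10⁻⁵ / 8.98×10⁻⁵ = 8.02 m/s
Converting: 8.02 m/s × 3.6 = 29 km/h

29 km/h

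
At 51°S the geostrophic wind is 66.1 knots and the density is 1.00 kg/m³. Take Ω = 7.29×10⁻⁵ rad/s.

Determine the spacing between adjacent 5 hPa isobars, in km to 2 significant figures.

Coriolis parameter at 51°S:
f = 2Ω sin φ = 2 × 7.29×10⁻⁵ × sin 51° = 1.13×10⁻⁴ s⁻¹
Wind speed in SI: 66.1 knots = 34.0 m/s
Geostrophic balance rearranged: |∂P/∂n| = f ρ V_g
|∂P/∂n| = 1.13×10⁻⁴ × 1.00 × 34.0 = 3.85×10⁻³ Pa/m
Isobar spacing: Δn = ΔP/|∂P/∂n| = 500 Pa / 3.85×10⁻³ Pa/m = 129769 m ≈ 130 km

130 km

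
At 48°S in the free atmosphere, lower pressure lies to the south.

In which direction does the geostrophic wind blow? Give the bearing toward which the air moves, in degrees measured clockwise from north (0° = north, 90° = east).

The pressure-gradient force points toward the south (bearing 180°).
Geostrophic balance: in the Southern Hemisphere the Coriolis force deflects motion to the left, so the geostrophic wind blows 90° to the left of the pressure-gradient force (low pressure on the right).
Rotating 180° by 90° counterclockwise gives 090° — the wind blows toward the east.

090°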